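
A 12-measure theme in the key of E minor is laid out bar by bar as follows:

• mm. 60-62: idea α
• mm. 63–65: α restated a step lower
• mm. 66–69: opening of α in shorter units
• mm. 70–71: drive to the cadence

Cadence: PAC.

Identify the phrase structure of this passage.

Basic idea (mm. 60–62) + its repetition (mm. 63-65) form the presentation; fragmentation and cadence (mm. 66-71) form the continuation — the 12-bar whole is a sentence.

sentence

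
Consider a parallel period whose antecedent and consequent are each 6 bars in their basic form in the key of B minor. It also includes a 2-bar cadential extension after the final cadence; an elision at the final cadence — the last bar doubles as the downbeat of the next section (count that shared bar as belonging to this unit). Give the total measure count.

14 measures

Basic parallel period: 6 + 6 = 12 bars.
12 (basic form) + 2 (cadential extension) = 14.
The elision shares a bar with the next section but does not change this unit's count.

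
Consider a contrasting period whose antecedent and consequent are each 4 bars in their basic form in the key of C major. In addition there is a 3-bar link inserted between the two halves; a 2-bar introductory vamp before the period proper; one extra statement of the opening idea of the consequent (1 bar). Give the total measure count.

14 measures

Basic contrasting period: 4 + 4 = 8 bars.
8 (basic form) + 3 (link) + 2 (introduction) + 1 (extra statement) = 14.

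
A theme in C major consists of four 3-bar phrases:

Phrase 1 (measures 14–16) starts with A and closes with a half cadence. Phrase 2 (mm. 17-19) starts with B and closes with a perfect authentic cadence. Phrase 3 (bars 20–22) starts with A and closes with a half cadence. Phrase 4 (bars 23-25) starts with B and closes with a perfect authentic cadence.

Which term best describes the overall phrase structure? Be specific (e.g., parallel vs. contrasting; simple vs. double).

The cadence pattern HC–PAC–HC–PAC is weak–strong twice, and phrases 3–4 restate phrases 1–2: a period heard twice, not a double period (which would end weakly at phrase 2).

repeated period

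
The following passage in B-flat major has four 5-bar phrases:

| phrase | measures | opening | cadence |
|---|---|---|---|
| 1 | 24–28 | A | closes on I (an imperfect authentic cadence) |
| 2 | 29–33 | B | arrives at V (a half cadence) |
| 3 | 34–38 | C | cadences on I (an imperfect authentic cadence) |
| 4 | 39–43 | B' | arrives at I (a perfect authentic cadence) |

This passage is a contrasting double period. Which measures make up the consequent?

measures 34–43

In a double period the four phrases pair into a large antecedent (phrases 1–2, ending half cadence) and a large consequent (phrases 3–4, ending perfect authentic cadence). The consequent spans mm. 34–43.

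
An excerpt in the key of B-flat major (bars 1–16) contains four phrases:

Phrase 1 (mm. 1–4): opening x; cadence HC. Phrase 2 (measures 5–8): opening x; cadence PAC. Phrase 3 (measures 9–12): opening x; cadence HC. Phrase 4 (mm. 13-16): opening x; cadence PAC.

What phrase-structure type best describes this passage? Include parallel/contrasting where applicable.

repeated period

The cadence pattern HC–PAC–HC–PAC is weak–strong twice, and phrases 3–4 restate phrases 1–2: a period heard twice, not a double period (which would end weakly at phrase 2).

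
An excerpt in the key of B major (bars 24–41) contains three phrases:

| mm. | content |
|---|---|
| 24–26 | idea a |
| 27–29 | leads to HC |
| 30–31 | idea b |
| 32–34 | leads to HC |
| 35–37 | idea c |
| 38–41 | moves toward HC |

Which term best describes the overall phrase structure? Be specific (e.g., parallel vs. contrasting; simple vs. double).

phrase group

The final phrase closes with a half cadence, which is not stronger than the preceding half cadence; the 3 phrases lack an overall antecedent–consequent design and so form a phrase group.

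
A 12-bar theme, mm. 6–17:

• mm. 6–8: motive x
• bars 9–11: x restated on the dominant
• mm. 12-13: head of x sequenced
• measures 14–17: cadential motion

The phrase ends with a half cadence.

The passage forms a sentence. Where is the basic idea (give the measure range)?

measures 6–8

The presentation of a sentence is the basic idea (bars 6–8) plus its repetition (measures 9-11); the basic idea is therefore mm. 6–8.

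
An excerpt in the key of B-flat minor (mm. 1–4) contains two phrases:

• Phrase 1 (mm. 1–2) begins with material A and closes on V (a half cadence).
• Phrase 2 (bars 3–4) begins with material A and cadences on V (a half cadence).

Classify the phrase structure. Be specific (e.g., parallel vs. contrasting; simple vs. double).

repeated phrase

Both phrases have the same opening (A) and the same cadence (half cadence): the second is a restatement, not a consequent, so this is a repeated phrase rather than a period.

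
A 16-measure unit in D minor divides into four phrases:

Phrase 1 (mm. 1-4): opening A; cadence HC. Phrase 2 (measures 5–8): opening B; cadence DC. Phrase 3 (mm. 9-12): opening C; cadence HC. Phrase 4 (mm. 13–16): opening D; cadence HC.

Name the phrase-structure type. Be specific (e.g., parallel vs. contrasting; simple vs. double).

Phrase 4 ends with a half cadence, no stronger than phrase 2's deceptive cadence, so the four phrases do not form a double period; nor do phrases 3–4 duplicate 1–2, so it is not a repeated period. With no phrase reaching a conclusive cadence, the passage is a phrase group.

phrase group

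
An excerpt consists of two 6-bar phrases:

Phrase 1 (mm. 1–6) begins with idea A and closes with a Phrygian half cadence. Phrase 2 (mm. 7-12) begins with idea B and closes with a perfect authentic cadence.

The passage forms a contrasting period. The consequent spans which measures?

The antecedent is the phrase ending with the weaker cadence (Phrygian half cadence, phrase 1) and the consequent the one ending more conclusively (perfect authentic cadence, phrase 2); the consequent is mm. 7–12.

measures 7–12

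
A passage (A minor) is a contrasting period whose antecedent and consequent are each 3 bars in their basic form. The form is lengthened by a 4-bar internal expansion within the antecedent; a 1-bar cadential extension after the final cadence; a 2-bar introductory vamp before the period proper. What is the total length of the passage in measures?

Basic contrasting period: 3 + 3 = 6 bars.
6 (basic form) + 4 (internal expansion) + 1 (cadential extension) + 2 (introduction) = 13.

13 measures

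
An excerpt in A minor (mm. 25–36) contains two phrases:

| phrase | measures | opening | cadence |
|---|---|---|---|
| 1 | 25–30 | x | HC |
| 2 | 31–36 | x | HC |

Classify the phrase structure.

Both phrases have the same opening (x) and the same cadence (half cadence): the second is a restatement, not a consequent, so this is a repeated phrase rather than a period.

repeated phrase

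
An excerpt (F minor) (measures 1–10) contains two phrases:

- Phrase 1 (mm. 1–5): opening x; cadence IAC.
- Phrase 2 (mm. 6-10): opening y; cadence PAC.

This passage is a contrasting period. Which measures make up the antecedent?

measures 1–5

The antecedent is the phrase ending with the weaker cadence (imperfect authentic cadence, phrase 1) and the consequent the one ending more conclusively (perfect authentic cadence, phrase 2); the antecedent is measures 1–5.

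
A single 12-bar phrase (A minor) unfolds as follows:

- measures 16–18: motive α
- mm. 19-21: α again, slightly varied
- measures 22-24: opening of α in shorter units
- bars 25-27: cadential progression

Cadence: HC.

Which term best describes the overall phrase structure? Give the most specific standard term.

sentence

Basic idea (measures 16-18) + its repetition (measures 19-21) form the presentation; fragmentation and cadence (measures 22-27) form the continuation — the 12-bar whole is a sentence.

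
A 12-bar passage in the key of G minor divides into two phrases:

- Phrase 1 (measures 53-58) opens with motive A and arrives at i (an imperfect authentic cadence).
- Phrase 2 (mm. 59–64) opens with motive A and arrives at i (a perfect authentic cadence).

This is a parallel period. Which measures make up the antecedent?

measures 53–58

The phrase ending with the weaker cadence (imperfect authentic cadence) is the antecedent; the one ending more conclusively (perfect authentic cadence) is the consequent. The antecedent is measures 53–58.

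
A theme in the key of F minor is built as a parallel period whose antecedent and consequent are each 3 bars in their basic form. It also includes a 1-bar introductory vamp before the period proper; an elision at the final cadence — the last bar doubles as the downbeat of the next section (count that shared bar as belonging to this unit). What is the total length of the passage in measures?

7 measures

Basic parallel period: 3 + 3 = 6 bars.
6 (basic form) + 1 (introduction) = 7.
The elision shares a bar with the next section but does not change this unit's count.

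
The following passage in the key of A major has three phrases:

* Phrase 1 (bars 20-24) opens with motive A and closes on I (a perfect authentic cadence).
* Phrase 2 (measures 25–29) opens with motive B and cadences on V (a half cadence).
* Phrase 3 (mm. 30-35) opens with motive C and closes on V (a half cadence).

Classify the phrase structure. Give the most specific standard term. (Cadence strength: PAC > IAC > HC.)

phrase group

The final phrase closes with a half cadence, which is not stronger than the preceding half cadence; the 3 phrases lack an overall antecedent–consequent design and so form a phrase group.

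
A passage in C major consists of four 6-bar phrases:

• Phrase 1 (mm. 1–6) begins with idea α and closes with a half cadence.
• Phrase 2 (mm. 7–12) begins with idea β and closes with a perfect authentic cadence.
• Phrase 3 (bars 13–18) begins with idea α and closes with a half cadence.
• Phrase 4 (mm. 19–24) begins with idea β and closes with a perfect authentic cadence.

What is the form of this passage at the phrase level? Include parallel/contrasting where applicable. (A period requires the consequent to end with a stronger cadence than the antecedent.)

The cadence pattern HC–PAC–HC–PAC is weak–strong twice, and phrases 3–4 restate phrases 1–2: a period heard twice, not a double period (which would end weakly at phrase 2).

repeated period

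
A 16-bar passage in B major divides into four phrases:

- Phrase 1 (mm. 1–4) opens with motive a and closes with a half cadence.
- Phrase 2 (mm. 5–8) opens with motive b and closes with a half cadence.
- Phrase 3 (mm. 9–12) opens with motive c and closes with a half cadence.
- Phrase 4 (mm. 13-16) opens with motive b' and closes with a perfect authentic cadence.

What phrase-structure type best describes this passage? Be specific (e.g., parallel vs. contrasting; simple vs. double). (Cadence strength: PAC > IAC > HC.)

contrasting double period

Four phrases in two halves: the first half (mm. 1–8) ends with a half cadence, the second (bars 9–16) with a perfect authentic cadence — a large antecedent–consequent pair, i.e. a double period.
Phrase 3 begins with different material from phrase 1, making it contrasting.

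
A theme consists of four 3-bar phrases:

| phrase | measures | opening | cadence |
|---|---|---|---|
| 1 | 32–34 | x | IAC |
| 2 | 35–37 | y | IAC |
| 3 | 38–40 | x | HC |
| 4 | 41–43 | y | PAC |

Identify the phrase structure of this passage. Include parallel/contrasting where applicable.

Four phrases in two halves: the first half (mm. 32–37) ends with an imperfect authentic cadence, the second (mm. 38-43) with a perfect authentic cadence — a large antecedent–consequent pair, i.e. a double period.
Phrase 3 begins with the same material as phrase 1, making it parallel.

parallel double period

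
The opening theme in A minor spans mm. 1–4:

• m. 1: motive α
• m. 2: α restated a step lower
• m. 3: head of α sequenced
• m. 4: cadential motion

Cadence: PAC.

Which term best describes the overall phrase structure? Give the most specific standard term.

Basic idea (measure 1) + its repetition (bar 2) form the presentation; fragmentation and cadence (mm. 3–4) form the continuation — the 4-bar whole is a sentence.

sentence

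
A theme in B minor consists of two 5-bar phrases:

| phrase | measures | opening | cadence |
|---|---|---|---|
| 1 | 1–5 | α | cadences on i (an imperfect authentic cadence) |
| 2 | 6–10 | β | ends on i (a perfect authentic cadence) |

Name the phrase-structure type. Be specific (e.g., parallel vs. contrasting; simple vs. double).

Phrase 1 ends with an imperfect authentic cadence (weaker) and phrase 2 with a perfect authentic cadence (stronger): antecedent + consequent = a period.
The two phrases open with different material (α / β), so the period is contrasting.

contrasting period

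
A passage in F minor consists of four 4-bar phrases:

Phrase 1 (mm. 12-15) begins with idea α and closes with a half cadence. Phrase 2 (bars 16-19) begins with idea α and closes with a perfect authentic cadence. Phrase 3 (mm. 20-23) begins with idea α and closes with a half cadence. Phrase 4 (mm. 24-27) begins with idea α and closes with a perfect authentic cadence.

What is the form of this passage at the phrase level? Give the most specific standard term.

The cadence pattern HC–PAC–HC–PAC is weak–strong twice, and phrases 3–4 restate phrases 1–2: a period heard twice, not a double period (which would end weakly at phrase 2).

repeated period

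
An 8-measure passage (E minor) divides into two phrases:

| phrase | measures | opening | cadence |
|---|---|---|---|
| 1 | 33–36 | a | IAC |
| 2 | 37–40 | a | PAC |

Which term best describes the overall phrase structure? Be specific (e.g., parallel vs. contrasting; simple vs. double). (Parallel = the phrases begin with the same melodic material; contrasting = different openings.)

Phrase 1 ends with an imperfect authentic cadence (weaker) and phrase 2 with a perfect authentic cadence (stronger): antecedent + consequent = a period.
The two phrases open with the same material (a / a), so the period is parallel.

parallel period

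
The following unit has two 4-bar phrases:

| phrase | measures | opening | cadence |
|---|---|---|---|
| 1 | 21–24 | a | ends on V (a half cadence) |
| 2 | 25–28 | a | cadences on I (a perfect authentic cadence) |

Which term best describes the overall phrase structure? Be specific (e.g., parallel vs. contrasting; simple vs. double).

parallel period

Phrase 1 ends with a half cadence (weaker) and phrase 2 with a perfect authentic cadence (stronger): antecedent + consequent = a period.
The two phrases open with the same material (a / a), so the period is parallel.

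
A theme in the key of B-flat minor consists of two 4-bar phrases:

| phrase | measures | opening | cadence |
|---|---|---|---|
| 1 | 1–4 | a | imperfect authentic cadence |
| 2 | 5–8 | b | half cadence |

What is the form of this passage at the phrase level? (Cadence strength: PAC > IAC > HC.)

phrase group

The second phrase closes with a half cadence, which is not stronger than the first phrase's imperfect authentic cadence; without a weak→strong cadential pair there is no antecedent–consequent relationship, so this is a phrase group rather than a period.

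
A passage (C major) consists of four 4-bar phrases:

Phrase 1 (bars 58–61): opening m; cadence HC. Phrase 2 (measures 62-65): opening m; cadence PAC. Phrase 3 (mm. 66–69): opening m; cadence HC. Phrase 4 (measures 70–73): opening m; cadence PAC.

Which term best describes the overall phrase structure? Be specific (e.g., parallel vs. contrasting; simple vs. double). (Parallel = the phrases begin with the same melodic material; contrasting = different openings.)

The cadence pattern HC–PAC–HC–PAC is weak–strong twice, and phrases 3–4 restate phrases 1–2: a period heard twice, not a double period (which would end weakly at phrase 2).

repeated period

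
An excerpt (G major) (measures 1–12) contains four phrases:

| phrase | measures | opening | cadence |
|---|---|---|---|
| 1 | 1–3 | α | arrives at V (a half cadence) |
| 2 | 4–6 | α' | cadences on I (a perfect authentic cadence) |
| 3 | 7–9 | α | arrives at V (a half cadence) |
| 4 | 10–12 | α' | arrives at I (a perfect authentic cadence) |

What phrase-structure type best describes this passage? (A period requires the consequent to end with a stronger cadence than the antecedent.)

The cadence pattern HC–PAC–HC–PAC is weak–strong twice, and phrases 3–4 restate phrases 1–2: a period heard twice, not a double period (which would end weakly at phrase 2).

repeated period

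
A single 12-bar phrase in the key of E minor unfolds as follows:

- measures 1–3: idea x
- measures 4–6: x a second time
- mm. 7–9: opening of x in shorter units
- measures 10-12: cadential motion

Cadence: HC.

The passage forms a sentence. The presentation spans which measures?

measures 1–6

The presentation of a sentence is the basic idea (bars 1-3) plus its repetition (measures 4-6); the presentation is therefore measures 1–6.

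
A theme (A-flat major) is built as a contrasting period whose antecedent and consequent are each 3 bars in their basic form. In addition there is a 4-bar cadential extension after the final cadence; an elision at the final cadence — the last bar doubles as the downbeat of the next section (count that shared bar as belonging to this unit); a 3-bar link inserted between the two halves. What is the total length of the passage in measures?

13 measures

Basic contrasting period: 3 + 3 = 6 bars.
6 (basic form) + 4 (cadential extension) + 3 (link) = 13.
The elision shares a bar with the next section but does not change this unit's count.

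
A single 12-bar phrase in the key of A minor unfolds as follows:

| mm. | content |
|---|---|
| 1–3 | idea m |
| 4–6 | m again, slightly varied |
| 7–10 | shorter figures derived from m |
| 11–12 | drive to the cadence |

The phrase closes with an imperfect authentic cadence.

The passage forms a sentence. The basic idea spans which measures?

The presentation of a sentence is the basic idea (mm. 1-3) plus its repetition (mm. 4-6); the basic idea is therefore mm. 1–3.

measures 1–3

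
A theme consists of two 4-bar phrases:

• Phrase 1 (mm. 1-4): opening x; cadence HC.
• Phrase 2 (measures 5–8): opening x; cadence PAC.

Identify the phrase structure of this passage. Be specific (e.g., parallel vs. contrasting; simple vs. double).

parallel period

Phrase 1 ends with a half cadence (weaker) and phrase 2 with a perfect authentic cadence (stronger): antecedent + consequent = a period.
The two phrases open with the same material (x / x), so the period is parallel.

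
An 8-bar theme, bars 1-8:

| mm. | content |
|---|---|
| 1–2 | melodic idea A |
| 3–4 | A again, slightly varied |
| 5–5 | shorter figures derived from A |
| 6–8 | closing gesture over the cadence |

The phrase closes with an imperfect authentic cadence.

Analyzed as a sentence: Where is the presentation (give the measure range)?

The presentation of a sentence is the basic idea (bars 1-2) plus its repetition (bars 3–4); the presentation is therefore bars 1–4.

measures 1–4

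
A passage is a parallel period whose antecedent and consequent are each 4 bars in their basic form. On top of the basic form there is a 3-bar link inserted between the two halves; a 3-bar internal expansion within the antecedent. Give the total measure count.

Basic parallel period: 4 + 4 = 8 bars.
8 (basic form) + 3 (link) + 3 (internal expansion) = 14.

14 measures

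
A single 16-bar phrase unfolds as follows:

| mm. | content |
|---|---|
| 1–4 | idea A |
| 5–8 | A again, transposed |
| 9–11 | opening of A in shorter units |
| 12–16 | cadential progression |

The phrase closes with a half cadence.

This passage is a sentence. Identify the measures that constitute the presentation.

The presentation of a sentence is the basic idea (mm. 1–4) plus its repetition (mm. 5–8); the presentation is therefore mm. 1–8.

measures 1–8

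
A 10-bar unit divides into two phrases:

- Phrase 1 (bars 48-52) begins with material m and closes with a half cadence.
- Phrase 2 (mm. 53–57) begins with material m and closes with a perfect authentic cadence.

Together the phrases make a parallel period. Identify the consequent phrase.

phrase 2

The phrase ending with the weaker cadence (half cadence) is the antecedent; the one ending more conclusively (perfect authentic cadence) is the consequent. The consequent is phrase 2.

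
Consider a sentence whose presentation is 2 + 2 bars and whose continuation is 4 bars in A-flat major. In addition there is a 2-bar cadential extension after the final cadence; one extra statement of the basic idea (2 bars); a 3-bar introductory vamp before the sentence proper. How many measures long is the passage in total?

Basic sentence: 2 + 2 + 4 = 8 bars.
8 (basic form) + 2 (cadential extension) + 2 (extra statement) + 3 (introduction) = 15.

15 measures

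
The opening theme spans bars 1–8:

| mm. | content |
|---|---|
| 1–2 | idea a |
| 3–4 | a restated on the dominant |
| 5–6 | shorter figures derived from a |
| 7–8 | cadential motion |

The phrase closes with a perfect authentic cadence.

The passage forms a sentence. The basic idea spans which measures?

measures 1–2

The presentation of a sentence is the basic idea (mm. 1–2) plus its repetition (bars 3-4); the basic idea is therefore measures 1–2.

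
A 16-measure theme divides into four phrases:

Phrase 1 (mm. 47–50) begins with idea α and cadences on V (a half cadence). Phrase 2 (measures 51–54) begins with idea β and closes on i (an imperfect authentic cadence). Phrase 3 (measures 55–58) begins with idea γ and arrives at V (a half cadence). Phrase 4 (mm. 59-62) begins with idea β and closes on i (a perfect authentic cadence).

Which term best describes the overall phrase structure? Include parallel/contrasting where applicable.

Four phrases in two halves: the first half (mm. 47–54) ends with an imperfect authentic cadence, the second (mm. 55–62) with a perfect authentic cadence — a large antecedent–consequent pair, i.e. a double period.
Phrase 3 begins with different material from phrase 1, making it contrasting.

contrasting double period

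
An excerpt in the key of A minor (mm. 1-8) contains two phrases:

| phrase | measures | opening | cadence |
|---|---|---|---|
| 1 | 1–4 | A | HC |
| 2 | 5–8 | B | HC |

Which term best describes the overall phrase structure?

phrase group

The second phrase closes with a half cadence, which is not stronger than the first phrase's half cadence; without a weak→strong cadential pair there is no antecedent–consequent relationship, so this is a phrase group rather than a period.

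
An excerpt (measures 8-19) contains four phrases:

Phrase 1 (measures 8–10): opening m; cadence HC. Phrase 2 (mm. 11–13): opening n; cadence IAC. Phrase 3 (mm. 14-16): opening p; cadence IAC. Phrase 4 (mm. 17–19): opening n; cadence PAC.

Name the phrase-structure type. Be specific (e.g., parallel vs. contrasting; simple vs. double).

contrasting double period

Four phrases in two halves: the first half (measures 8–13) ends with an imperfect authentic cadence, the second (bars 14-19) with a perfect authentic cadence — a large antecedent–consequent pair, i.e. a double period.
Phrase 3 begins with different material from phrase 1, making it contrasting.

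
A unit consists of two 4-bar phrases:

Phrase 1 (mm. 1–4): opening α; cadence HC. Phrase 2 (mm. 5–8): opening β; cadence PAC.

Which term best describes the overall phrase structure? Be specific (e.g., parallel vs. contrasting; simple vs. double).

contrasting period

Phrase 1 ends with a half cadence (weaker) and phrase 2 with a perfect authentic cadence (stronger): antecedent + consequent = a period.
The two phrases open with different material (α / β), so the period is contrasting.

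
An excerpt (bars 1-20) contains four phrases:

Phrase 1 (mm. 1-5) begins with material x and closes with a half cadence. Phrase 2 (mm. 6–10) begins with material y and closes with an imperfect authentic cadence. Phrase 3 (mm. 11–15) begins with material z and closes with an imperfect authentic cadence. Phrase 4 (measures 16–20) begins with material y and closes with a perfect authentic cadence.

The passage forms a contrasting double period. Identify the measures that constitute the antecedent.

measures 1–10

In a double period the four phrases pair into a large antecedent (phrases 1–2, ending imperfect authentic cadence) and a large consequent (phrases 3–4, ending perfect authentic cadence). The antecedent spans mm. 1-10.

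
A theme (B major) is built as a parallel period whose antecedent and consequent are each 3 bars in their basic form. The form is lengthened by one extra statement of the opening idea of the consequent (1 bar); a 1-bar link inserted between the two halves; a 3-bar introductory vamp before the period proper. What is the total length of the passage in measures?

Basic parallel period: 3 + 3 = 6 bars.
6 (basic form) + 1 (extra statement) + 1 (link) + 3 (introduction) = 11.

11 measures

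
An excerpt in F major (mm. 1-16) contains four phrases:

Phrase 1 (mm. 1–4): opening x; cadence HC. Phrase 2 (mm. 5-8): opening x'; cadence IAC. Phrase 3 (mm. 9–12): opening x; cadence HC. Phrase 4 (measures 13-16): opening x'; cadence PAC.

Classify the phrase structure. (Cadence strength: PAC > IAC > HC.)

Four phrases in two halves: the first half (bars 1-8) ends with an imperfect authentic cadence, the second (mm. 9–16) with a perfect authentic cadence — a large antecedent–consequent pair, i.e. a double period.
Phrase 3 begins with the same material as phrase 1, making it parallel.

parallel double period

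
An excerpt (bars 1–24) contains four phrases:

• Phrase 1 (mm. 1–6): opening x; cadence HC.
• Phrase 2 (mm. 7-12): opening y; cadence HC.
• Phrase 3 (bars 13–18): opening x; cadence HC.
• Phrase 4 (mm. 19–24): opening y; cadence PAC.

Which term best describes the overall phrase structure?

parallel double period

Four phrases in two halves: the first half (mm. 1-12) ends with a half cadence, the second (bars 13–24) with a perfect authentic cadence — a large antecedent–consequent pair, i.e. a double period.
Phrase 3 begins with the same material as phrase 1, making it parallel.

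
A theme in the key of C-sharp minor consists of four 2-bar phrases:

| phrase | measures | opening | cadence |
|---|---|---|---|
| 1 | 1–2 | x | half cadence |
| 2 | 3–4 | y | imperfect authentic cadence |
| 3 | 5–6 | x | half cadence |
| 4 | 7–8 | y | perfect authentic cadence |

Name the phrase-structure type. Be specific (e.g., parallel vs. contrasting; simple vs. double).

parallel double period

Four phrases in two halves: the first half (mm. 1-4) ends with an imperfect authentic cadence, the second (mm. 5-8) with a perfect authentic cadence — a large antecedent–consequent pair, i.e. a double period.
Phrase 3 begins with the same material as phrase 1, making it parallel.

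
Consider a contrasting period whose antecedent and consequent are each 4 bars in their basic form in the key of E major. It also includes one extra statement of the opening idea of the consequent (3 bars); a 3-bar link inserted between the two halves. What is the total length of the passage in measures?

14 measures

Basic contrasting period: 4 + 4 = 8 bars.
8 (basic form) + 3 (extra statement) + 3 (link) = 14.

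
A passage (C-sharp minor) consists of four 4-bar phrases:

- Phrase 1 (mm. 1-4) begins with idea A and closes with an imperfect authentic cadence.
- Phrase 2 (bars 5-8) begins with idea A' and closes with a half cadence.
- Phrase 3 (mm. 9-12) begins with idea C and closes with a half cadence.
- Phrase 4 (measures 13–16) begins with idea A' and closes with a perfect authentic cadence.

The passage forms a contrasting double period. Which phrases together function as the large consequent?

phrases 3 and 4

In a double period the first pair of phrases (ending half cadence) is the large antecedent and the second pair (ending perfect authentic cadence) is the large consequent; the consequent is phrases 3 and 4.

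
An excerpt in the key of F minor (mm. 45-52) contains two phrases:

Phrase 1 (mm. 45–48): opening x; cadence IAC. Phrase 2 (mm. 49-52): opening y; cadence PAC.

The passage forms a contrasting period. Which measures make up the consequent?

measures 49–52

The phrase ending with the weaker cadence (imperfect authentic cadence) is the antecedent; the one ending more conclusively (perfect authentic cadence) is the consequent. The consequent is measures 49–52.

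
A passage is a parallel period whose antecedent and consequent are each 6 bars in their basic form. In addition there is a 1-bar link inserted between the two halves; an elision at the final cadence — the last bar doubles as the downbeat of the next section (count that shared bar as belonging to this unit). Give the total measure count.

Basic parallel period: 6 + 6 = 12 bars.
12 (basic form) + 1 (link) = 13.
The elision shares a bar with the next section but does not change this unit's count.

13 measures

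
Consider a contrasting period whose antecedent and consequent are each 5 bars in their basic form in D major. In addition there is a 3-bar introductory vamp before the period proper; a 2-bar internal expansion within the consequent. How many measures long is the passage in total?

Basic contrasting period: 5 + 5 = 10 bars.
10 (basic form) + 3 (introduction) + 2 (internal expansion) = 15.

15 measures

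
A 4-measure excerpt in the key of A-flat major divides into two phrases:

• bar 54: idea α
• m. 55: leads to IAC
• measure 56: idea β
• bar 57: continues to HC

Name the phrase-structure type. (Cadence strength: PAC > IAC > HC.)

The second phrase closes with a half cadence, which is not stronger than the first phrase's imperfect authentic cadence; without a weak→strong cadential pair there is no antecedent–consequent relationship, so this is a phrase group rather than a period.

phrase group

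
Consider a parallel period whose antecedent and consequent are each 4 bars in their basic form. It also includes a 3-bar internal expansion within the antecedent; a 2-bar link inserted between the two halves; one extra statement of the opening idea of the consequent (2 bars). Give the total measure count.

15 measures

Basic parallel period: 4 + 4 = 8 bars.
8 (basic form) + 3 (internal expansion) + 2 (link) + 2 (extra statement) = 15.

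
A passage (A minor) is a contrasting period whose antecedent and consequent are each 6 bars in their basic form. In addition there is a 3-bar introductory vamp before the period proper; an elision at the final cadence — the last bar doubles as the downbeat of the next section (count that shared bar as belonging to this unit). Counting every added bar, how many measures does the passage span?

15 measures

Basic contrasting period: 6 + 6 = 12 bars.
12 (basic form) + 3 (introduction) = 15.
The elision shares a bar with the next section but does not change this unit's count.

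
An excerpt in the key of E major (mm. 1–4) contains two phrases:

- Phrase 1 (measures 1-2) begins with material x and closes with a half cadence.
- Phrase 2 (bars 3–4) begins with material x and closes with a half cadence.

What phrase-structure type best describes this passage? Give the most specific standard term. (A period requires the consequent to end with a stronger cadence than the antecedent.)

Both phrases have the same opening (x) and the same cadence (half cadence): the second is a restatement, not a consequent, so this is a repeated phrase rather than a period.

repeated phrase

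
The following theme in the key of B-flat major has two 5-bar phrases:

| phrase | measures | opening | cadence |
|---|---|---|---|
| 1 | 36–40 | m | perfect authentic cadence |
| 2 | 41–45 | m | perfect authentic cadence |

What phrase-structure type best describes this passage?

repeated phrase

Both phrases have the same opening (m) and the same cadence (perfect authentic cadence): the second is a restatement, not a consequent, so this is a repeated phrase rather than a period.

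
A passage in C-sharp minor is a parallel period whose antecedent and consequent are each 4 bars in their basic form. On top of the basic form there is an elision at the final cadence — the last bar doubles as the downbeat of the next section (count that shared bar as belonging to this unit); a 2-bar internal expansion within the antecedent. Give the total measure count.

10 measures

Basic parallel period: 4 + 4 = 8 bars.
8 (basic form) + 2 (internal expansion) = 10.
The elision shares a bar with the next section but does not change this unit's count.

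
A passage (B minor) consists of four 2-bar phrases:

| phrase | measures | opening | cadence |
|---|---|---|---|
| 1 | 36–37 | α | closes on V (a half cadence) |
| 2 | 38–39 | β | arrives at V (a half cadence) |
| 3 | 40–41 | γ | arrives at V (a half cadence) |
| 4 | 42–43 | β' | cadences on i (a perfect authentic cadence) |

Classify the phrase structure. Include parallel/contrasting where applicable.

Four phrases in two halves: the first half (bars 36-39) ends with a half cadence, the second (bars 40–43) with a perfect authentic cadence — a large antecedent–consequent pair, i.e. a double period.
Phrase 3 begins with different material from phrase 1, making it contrasting.

contrasting double period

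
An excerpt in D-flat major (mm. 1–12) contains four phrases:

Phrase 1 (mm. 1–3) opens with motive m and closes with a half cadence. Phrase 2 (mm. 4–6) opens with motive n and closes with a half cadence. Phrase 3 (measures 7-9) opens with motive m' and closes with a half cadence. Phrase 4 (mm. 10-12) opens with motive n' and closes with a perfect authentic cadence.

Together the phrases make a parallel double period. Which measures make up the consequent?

In a double period the first pair of phrases (ending half cadence) is the large antecedent and the second pair (ending perfect authentic cadence) is the large consequent; the consequent is measures 7–12.

measures 7–12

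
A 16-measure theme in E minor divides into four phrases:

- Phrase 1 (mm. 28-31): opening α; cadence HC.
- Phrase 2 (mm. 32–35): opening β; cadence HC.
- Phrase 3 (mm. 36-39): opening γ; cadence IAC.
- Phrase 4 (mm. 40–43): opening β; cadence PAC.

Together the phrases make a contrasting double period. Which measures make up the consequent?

measures 36–43

In a double period the first pair of phrases (ending half cadence) is the large antecedent and the second pair (ending perfect authentic cadence) is the large consequent; the consequent is measures 36–43.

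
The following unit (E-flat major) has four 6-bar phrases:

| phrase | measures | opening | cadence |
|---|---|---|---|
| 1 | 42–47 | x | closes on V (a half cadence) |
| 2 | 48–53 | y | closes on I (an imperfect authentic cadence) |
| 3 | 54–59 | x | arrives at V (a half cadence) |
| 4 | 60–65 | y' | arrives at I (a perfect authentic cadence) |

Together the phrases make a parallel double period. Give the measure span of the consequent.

measures 54–65

In a double period the first pair of phrases (ending imperfect authentic cadence) is the large antecedent and the second pair (ending perfect authentic cadence) is the large consequent; the consequent is measures 54–65.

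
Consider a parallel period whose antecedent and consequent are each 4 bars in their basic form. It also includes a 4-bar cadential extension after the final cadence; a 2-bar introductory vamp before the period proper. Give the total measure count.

14 measures

Basic parallel period: 4 + 4 = 8 bars.
8 (basic form) + 4 (cadential extension) + 2 (introduction) = 14.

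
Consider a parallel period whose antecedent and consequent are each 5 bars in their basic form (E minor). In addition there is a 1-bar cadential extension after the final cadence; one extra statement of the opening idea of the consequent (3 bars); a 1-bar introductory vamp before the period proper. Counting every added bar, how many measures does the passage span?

15 measures

Basic parallel period: 5 + 5 = 10 bars.
10 (basic form) + 1 (cadential extension) + 3 (extra statement) + 1 (introduction) = 15.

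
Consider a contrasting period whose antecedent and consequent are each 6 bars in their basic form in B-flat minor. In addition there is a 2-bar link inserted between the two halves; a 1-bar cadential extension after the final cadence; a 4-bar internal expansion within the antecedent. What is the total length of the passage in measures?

19 measures

Basic contrasting period: 6 + 6 = 12 bars.
12 (basic form) + 2 (link) + 1 (cadential extension) + 4 (internal expansion) = 19.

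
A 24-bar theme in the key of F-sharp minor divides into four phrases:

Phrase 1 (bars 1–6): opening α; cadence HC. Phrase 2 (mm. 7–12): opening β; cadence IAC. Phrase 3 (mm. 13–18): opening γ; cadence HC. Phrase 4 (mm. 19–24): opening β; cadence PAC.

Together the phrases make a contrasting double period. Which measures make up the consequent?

measures 13–24

In a double period the first pair of phrases (ending imperfect authentic cadence) is the large antecedent and the second pair (ending perfect authentic cadence) is the large consequent; the consequent is measures 13–24.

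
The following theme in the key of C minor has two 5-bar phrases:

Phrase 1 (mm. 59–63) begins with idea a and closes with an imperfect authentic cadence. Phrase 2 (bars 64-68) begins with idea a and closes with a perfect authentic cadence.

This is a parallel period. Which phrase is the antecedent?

phrase 1

The phrase ending with the weaker cadence (imperfect authentic cadence) is the antecedent; the one ending more conclusively (perfect authentic cadence) is the consequent. The antecedent is phrase 1.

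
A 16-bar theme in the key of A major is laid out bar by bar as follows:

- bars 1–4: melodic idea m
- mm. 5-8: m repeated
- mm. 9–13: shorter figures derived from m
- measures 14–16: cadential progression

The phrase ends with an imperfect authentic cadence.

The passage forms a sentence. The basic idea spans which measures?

The presentation of a sentence is the basic idea (mm. 1–4) plus its repetition (mm. 5–8); the basic idea is therefore mm. 1–4.

measures 1–4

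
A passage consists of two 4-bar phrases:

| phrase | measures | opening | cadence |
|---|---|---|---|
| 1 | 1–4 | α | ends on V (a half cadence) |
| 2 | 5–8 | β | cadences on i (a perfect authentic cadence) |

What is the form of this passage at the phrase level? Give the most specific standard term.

contrasting period

Phrase 1 ends with a half cadence (weaker) and phrase 2 with a perfect authentic cadence (stronger): antecedent + consequent = a period.
The two phrases open with different material (α / β), so the period is contrasting.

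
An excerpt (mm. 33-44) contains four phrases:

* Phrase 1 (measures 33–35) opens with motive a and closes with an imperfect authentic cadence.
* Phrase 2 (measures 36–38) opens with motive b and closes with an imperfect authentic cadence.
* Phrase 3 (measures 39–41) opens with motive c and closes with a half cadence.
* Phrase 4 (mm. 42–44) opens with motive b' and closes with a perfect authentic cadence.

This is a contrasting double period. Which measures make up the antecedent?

In a double period the first pair of phrases (ending imperfect authentic cadence) is the large antecedent and the second pair (ending perfect authentic cadence) is the large consequent; the antecedent is measures 33–38.

measures 33–38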